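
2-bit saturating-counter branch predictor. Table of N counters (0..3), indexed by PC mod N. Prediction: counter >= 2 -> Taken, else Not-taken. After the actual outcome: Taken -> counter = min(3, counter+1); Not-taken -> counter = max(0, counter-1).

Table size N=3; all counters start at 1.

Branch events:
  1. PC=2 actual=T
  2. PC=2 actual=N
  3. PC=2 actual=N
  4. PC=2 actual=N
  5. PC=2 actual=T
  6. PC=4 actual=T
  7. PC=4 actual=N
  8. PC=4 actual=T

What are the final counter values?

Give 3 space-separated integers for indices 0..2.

Answer: 1 2 1

Derivation:
Ev 1: PC=2 idx=2 pred=N actual=T -> ctr[2]=2
Ev 2: PC=2 idx=2 pred=T actual=N -> ctr[2]=1
Ev 3: PC=2 idx=2 pred=N actual=N -> ctr[2]=0
Ev 4: PC=2 idx=2 pred=N actual=N -> ctr[2]=0
Ev 5: PC=2 idx=2 pred=N actual=T -> ctr[2]=1
Ev 6: PC=4 idx=1 pred=N actual=T -> ctr[1]=2
Ev 7: PC=4 idx=1 pred=T actual=N -> ctr[1]=1
Ev 8: PC=4 idx=1 pred=N actual=T -> ctr[1]=2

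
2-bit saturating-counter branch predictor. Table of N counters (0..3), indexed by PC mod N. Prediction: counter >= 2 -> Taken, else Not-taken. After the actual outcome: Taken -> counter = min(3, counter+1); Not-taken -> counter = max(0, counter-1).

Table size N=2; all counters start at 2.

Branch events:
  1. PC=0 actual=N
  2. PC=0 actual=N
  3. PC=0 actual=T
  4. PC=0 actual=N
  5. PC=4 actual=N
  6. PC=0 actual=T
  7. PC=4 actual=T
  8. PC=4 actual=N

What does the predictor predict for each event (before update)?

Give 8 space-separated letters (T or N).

Answer: T N N N N N N T

Derivation:
Ev 1: PC=0 idx=0 pred=T actual=N -> ctr[0]=1
Ev 2: PC=0 idx=0 pred=N actual=N -> ctr[0]=0
Ev 3: PC=0 idx=0 pred=N actual=T -> ctr[0]=1
Ev 4: PC=0 idx=0 pred=N actual=N -> ctr[0]=0
Ev 5: PC=4 idx=0 pred=N actual=N -> ctr[0]=0
Ev 6: PC=0 idx=0 pred=N actual=T -> ctr[0]=1
Ev 7: PC=4 idx=0 pred=N actual=T -> ctr[0]=2
Ev 8: PC=4 idx=0 pred=T actual=N -> ctr[0]=1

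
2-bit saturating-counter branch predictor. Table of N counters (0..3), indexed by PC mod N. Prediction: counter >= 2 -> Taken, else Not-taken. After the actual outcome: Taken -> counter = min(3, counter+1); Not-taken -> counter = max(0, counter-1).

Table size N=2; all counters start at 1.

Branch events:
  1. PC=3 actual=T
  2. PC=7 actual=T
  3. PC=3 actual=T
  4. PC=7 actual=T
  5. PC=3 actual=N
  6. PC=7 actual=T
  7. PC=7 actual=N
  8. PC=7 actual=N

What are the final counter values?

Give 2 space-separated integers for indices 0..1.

Answer: 1 1

Derivation:
Ev 1: PC=3 idx=1 pred=N actual=T -> ctr[1]=2
Ev 2: PC=7 idx=1 pred=T actual=T -> ctr[1]=3
Ev 3: PC=3 idx=1 pred=T actual=T -> ctr[1]=3
Ev 4: PC=7 idx=1 pred=T actual=T -> ctr[1]=3
Ev 5: PC=3 idx=1 pred=T actual=N -> ctr[1]=2
Ev 6: PC=7 idx=1 pred=T actual=T -> ctr[1]=3
Ev 7: PC=7 idx=1 pred=T actual=N -> ctr[1]=2
Ev 8: PC=7 idx=1 pred=T actual=N -> ctr[1]=1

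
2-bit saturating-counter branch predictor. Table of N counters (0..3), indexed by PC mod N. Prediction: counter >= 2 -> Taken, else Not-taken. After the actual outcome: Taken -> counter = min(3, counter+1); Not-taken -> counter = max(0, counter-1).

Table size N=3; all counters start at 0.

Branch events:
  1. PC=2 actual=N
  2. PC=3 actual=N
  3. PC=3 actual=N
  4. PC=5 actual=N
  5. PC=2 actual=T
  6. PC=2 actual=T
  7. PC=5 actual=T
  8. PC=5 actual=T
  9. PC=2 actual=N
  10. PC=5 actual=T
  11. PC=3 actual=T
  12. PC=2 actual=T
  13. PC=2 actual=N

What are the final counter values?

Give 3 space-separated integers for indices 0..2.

Ev 1: PC=2 idx=2 pred=N actual=N -> ctr[2]=0
Ev 2: PC=3 idx=0 pred=N actual=N -> ctr[0]=0
Ev 3: PC=3 idx=0 pred=N actual=N -> ctr[0]=0
Ev 4: PC=5 idx=2 pred=N actual=N -> ctr[2]=0
Ev 5: PC=2 idx=2 pred=N actual=T -> ctr[2]=1
Ev 6: PC=2 idx=2 pred=N actual=T -> ctr[2]=2
Ev 7: PC=5 idx=2 pred=T actual=T -> ctr[2]=3
Ev 8: PC=5 idx=2 pred=T actual=T -> ctr[2]=3
Ev 9: PC=2 idx=2 pred=T actual=N -> ctr[2]=2
Ev 10: PC=5 idx=2 pred=T actual=T -> ctr[2]=3
Ev 11: PC=3 idx=0 pred=N actual=T -> ctr[0]=1
Ev 12: PC=2 idx=2 pred=T actual=T -> ctr[2]=3
Ev 13: PC=2 idx=2 pred=T actual=N -> ctr[2]=2

Answer: 1 0 2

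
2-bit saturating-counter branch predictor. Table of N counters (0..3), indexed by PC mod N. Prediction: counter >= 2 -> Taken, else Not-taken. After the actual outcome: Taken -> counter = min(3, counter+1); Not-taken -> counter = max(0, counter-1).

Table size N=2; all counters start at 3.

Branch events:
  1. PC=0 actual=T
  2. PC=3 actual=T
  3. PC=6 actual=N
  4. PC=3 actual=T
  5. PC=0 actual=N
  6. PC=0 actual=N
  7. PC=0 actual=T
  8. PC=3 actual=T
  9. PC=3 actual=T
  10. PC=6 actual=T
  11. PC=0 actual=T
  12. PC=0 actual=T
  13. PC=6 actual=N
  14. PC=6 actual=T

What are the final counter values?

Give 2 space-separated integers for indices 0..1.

Answer: 3 3

Derivation:
Ev 1: PC=0 idx=0 pred=T actual=T -> ctr[0]=3
Ev 2: PC=3 idx=1 pred=T actual=T -> ctr[1]=3
Ev 3: PC=6 idx=0 pred=T actual=N -> ctr[0]=2
Ev 4: PC=3 idx=1 pred=T actual=T -> ctr[1]=3
Ev 5: PC=0 idx=0 pred=T actual=N -> ctr[0]=1
Ev 6: PC=0 idx=0 pred=N actual=N -> ctr[0]=0
Ev 7: PC=0 idx=0 pred=N actual=T -> ctr[0]=1
Ev 8: PC=3 idx=1 pred=T actual=T -> ctr[1]=3
Ev 9: PC=3 idx=1 pred=T actual=T -> ctr[1]=3
Ev 10: PC=6 idx=0 pred=N actual=T -> ctr[0]=2
Ev 11: PC=0 idx=0 pred=T actual=T -> ctr[0]=3
Ev 12: PC=0 idx=0 pred=T actual=T -> ctr[0]=3
Ev 13: PC=6 idx=0 pred=T actual=N -> ctr[0]=2
Ev 14: PC=6 idx=0 pred=T actual=T -> ctr[0]=3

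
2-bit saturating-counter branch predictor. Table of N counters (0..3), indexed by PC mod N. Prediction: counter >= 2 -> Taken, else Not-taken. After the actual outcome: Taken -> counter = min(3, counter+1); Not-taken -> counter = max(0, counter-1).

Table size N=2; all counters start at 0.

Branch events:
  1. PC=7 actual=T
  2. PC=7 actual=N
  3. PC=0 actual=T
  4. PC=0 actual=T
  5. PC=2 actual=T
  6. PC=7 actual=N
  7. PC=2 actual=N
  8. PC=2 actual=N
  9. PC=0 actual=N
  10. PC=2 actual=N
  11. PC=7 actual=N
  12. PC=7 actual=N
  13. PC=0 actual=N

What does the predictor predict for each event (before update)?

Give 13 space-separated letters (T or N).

Answer: N N N N T N T T N N N N N

Derivation:
Ev 1: PC=7 idx=1 pred=N actual=T -> ctr[1]=1
Ev 2: PC=7 idx=1 pred=N actual=N -> ctr[1]=0
Ev 3: PC=0 idx=0 pred=N actual=T -> ctr[0]=1
Ev 4: PC=0 idx=0 pred=N actual=T -> ctr[0]=2
Ev 5: PC=2 idx=0 pred=T actual=T -> ctr[0]=3
Ev 6: PC=7 idx=1 pred=N actual=N -> ctr[1]=0
Ev 7: PC=2 idx=0 pred=T actual=N -> ctr[0]=2
Ev 8: PC=2 idx=0 pred=T actual=N -> ctr[0]=1
Ev 9: PC=0 idx=0 pred=N actual=N -> ctr[0]=0
Ev 10: PC=2 idx=0 pred=N actual=N -> ctr[0]=0
Ev 11: PC=7 idx=1 pred=N actual=N -> ctr[1]=0
Ev 12: PC=7 idx=1 pred=N actual=N -> ctr[1]=0
Ev 13: PC=0 idx=0 pred=N actual=N -> ctr[0]=0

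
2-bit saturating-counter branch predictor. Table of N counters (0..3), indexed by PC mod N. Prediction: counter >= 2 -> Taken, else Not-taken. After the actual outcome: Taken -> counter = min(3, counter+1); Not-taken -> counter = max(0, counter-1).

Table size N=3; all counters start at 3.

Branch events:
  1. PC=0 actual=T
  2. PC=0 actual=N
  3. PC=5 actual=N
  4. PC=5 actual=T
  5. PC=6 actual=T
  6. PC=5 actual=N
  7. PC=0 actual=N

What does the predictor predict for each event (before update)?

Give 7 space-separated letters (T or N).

Answer: T T T T T T T

Derivation:
Ev 1: PC=0 idx=0 pred=T actual=T -> ctr[0]=3
Ev 2: PC=0 idx=0 pred=T actual=N -> ctr[0]=2
Ev 3: PC=5 idx=2 pred=T actual=N -> ctr[2]=2
Ev 4: PC=5 idx=2 pred=T actual=T -> ctr[2]=3
Ev 5: PC=6 idx=0 pred=T actual=T -> ctr[0]=3
Ev 6: PC=5 idx=2 pred=T actual=N -> ctr[2]=2
Ev 7: PC=0 idx=0 pred=T actual=N -> ctr[0]=2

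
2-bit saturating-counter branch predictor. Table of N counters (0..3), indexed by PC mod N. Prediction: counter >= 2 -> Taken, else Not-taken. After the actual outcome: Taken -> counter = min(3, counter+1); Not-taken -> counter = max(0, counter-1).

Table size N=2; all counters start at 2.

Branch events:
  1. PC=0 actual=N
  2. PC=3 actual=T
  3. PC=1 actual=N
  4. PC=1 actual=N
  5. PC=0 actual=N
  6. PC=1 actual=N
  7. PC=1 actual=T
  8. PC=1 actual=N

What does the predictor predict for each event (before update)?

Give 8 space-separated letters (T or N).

Ev 1: PC=0 idx=0 pred=T actual=N -> ctr[0]=1
Ev 2: PC=3 idx=1 pred=T actual=T -> ctr[1]=3
Ev 3: PC=1 idx=1 pred=T actual=N -> ctr[1]=2
Ev 4: PC=1 idx=1 pred=T actual=N -> ctr[1]=1
Ev 5: PC=0 idx=0 pred=N actual=N -> ctr[0]=0
Ev 6: PC=1 idx=1 pred=N actual=N -> ctr[1]=0
Ev 7: PC=1 idx=1 pred=N actual=T -> ctr[1]=1
Ev 8: PC=1 idx=1 pred=N actual=N -> ctr[1]=0

Answer: T T T T N N N N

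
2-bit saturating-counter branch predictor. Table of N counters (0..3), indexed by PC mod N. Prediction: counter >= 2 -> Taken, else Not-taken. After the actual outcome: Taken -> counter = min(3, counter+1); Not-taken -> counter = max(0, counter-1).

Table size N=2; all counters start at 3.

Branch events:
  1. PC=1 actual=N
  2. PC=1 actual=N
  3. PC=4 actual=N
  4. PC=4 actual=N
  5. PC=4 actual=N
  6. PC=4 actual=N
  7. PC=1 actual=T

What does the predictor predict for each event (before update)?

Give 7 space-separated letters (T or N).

Ev 1: PC=1 idx=1 pred=T actual=N -> ctr[1]=2
Ev 2: PC=1 idx=1 pred=T actual=N -> ctr[1]=1
Ev 3: PC=4 idx=0 pred=T actual=N -> ctr[0]=2
Ev 4: PC=4 idx=0 pred=T actual=N -> ctr[0]=1
Ev 5: PC=4 idx=0 pred=N actual=N -> ctr[0]=0
Ev 6: PC=4 idx=0 pred=N actual=N -> ctr[0]=0
Ev 7: PC=1 idx=1 pred=N actual=T -> ctr[1]=2

Answer: T T T T N N N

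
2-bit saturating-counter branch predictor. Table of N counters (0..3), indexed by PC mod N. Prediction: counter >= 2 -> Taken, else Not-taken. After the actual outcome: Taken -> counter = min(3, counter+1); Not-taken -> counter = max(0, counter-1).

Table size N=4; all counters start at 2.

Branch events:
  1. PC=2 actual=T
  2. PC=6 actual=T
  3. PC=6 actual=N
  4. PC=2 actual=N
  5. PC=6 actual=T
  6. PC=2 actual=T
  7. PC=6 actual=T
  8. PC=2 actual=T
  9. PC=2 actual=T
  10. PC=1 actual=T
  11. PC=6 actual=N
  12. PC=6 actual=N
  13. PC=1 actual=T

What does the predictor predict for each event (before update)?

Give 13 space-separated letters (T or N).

Answer: T T T T N T T T T T T T T

Derivation:
Ev 1: PC=2 idx=2 pred=T actual=T -> ctr[2]=3
Ev 2: PC=6 idx=2 pred=T actual=T -> ctr[2]=3
Ev 3: PC=6 idx=2 pred=T actual=N -> ctr[2]=2
Ev 4: PC=2 idx=2 pred=T actual=N -> ctr[2]=1
Ev 5: PC=6 idx=2 pred=N actual=T -> ctr[2]=2
Ev 6: PC=2 idx=2 pred=T actual=T -> ctr[2]=3
Ev 7: PC=6 idx=2 pred=T actual=T -> ctr[2]=3
Ev 8: PC=2 idx=2 pred=T actual=T -> ctr[2]=3
Ev 9: PC=2 idx=2 pred=T actual=T -> ctr[2]=3
Ev 10: PC=1 idx=1 pred=T actual=T -> ctr[1]=3
Ev 11: PC=6 idx=2 pred=T actual=N -> ctr[2]=2
Ev 12: PC=6 idx=2 pred=T actual=N -> ctr[2]=1
Ev 13: PC=1 idx=1 pred=T actual=T -> ctr[1]=3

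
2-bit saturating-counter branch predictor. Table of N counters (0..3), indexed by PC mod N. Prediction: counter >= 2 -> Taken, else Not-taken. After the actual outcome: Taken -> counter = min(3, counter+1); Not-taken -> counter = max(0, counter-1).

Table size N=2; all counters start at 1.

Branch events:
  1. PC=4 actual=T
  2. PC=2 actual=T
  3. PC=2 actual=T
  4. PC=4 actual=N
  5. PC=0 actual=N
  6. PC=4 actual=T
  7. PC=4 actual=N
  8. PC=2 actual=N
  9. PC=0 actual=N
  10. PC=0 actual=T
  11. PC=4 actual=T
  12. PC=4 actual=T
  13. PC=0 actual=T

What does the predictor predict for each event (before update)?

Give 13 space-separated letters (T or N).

Ev 1: PC=4 idx=0 pred=N actual=T -> ctr[0]=2
Ev 2: PC=2 idx=0 pred=T actual=T -> ctr[0]=3
Ev 3: PC=2 idx=0 pred=T actual=T -> ctr[0]=3
Ev 4: PC=4 idx=0 pred=T actual=N -> ctr[0]=2
Ev 5: PC=0 idx=0 pred=T actual=N -> ctr[0]=1
Ev 6: PC=4 idx=0 pred=N actual=T -> ctr[0]=2
Ev 7: PC=4 idx=0 pred=T actual=N -> ctr[0]=1
Ev 8: PC=2 idx=0 pred=N actual=N -> ctr[0]=0
Ev 9: PC=0 idx=0 pred=N actual=N -> ctr[0]=0
Ev 10: PC=0 idx=0 pred=N actual=T -> ctr[0]=1
Ev 11: PC=4 idx=0 pred=N actual=T -> ctr[0]=2
Ev 12: PC=4 idx=0 pred=T actual=T -> ctr[0]=3
Ev 13: PC=0 idx=0 pred=T actual=T -> ctr[0]=3

Answer: N T T T T N T N N N N T T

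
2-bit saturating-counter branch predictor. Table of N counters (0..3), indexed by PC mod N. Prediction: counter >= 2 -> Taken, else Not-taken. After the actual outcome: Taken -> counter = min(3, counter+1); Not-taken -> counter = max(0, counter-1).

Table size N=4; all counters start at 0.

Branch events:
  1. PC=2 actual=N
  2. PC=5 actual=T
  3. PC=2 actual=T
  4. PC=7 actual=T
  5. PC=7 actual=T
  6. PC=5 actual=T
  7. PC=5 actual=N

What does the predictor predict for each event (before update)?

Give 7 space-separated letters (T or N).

Answer: N N N N N N T

Derivation:
Ev 1: PC=2 idx=2 pred=N actual=N -> ctr[2]=0
Ev 2: PC=5 idx=1 pred=N actual=T -> ctr[1]=1
Ev 3: PC=2 idx=2 pred=N actual=T -> ctr[2]=1
Ev 4: PC=7 idx=3 pred=N actual=T -> ctr[3]=1
Ev 5: PC=7 idx=3 pred=N actual=T -> ctr[3]=2
Ev 6: PC=5 idx=1 pred=N actual=T -> ctr[1]=2
Ev 7: PC=5 idx=1 pred=T actual=N -> ctr[1]=1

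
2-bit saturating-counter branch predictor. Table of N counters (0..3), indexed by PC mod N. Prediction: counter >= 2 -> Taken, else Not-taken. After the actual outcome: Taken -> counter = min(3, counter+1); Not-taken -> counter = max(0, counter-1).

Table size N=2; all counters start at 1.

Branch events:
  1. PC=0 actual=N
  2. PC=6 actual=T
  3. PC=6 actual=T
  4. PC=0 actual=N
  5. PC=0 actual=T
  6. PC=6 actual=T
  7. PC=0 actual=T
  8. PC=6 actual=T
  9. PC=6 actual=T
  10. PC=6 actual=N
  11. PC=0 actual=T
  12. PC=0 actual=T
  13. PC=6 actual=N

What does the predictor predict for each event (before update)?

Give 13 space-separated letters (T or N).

Answer: N N N T N T T T T T T T T

Derivation:
Ev 1: PC=0 idx=0 pred=N actual=N -> ctr[0]=0
Ev 2: PC=6 idx=0 pred=N actual=T -> ctr[0]=1
Ev 3: PC=6 idx=0 pred=N actual=T -> ctr[0]=2
Ev 4: PC=0 idx=0 pred=T actual=N -> ctr[0]=1
Ev 5: PC=0 idx=0 pred=N actual=T -> ctr[0]=2
Ev 6: PC=6 idx=0 pred=T actual=T -> ctr[0]=3
Ev 7: PC=0 idx=0 pred=T actual=T -> ctr[0]=3
Ev 8: PC=6 idx=0 pred=T actual=T -> ctr[0]=3
Ev 9: PC=6 idx=0 pred=T actual=T -> ctr[0]=3
Ev 10: PC=6 idx=0 pred=T actual=N -> ctr[0]=2
Ev 11: PC=0 idx=0 pred=T actual=T -> ctr[0]=3
Ev 12: PC=0 idx=0 pred=T actual=T -> ctr[0]=3
Ev 13: PC=6 idx=0 pred=T actual=N -> ctr[0]=2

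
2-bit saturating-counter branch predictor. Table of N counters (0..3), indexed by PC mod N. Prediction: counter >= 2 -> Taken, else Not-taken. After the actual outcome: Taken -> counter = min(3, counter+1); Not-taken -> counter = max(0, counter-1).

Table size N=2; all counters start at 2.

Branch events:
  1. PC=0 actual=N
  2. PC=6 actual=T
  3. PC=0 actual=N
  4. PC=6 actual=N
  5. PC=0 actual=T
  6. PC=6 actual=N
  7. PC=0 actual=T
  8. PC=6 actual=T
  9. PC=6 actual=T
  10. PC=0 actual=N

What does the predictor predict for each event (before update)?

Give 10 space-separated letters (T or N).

Ev 1: PC=0 idx=0 pred=T actual=N -> ctr[0]=1
Ev 2: PC=6 idx=0 pred=N actual=T -> ctr[0]=2
Ev 3: PC=0 idx=0 pred=T actual=N -> ctr[0]=1
Ev 4: PC=6 idx=0 pred=N actual=N -> ctr[0]=0
Ev 5: PC=0 idx=0 pred=N actual=T -> ctr[0]=1
Ev 6: PC=6 idx=0 pred=N actual=N -> ctr[0]=0
Ev 7: PC=0 idx=0 pred=N actual=T -> ctr[0]=1
Ev 8: PC=6 idx=0 pred=N actual=T -> ctr[0]=2
Ev 9: PC=6 idx=0 pred=T actual=T -> ctr[0]=3
Ev 10: PC=0 idx=0 pred=T actual=N -> ctr[0]=2

Answer: T N T N N N N N T T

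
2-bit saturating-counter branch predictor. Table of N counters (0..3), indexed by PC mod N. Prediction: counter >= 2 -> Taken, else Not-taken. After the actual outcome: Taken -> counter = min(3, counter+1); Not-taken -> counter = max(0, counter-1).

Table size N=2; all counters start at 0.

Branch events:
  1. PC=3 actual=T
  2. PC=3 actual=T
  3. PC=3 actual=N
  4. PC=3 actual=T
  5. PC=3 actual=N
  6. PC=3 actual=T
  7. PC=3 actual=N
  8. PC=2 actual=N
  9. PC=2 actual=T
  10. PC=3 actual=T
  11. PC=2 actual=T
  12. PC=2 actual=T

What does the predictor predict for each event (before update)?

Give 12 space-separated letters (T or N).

Ev 1: PC=3 idx=1 pred=N actual=T -> ctr[1]=1
Ev 2: PC=3 idx=1 pred=N actual=T -> ctr[1]=2
Ev 3: PC=3 idx=1 pred=T actual=N -> ctr[1]=1
Ev 4: PC=3 idx=1 pred=N actual=T -> ctr[1]=2
Ev 5: PC=3 idx=1 pred=T actual=N -> ctr[1]=1
Ev 6: PC=3 idx=1 pred=N actual=T -> ctr[1]=2
Ev 7: PC=3 idx=1 pred=T actual=N -> ctr[1]=1
Ev 8: PC=2 idx=0 pred=N actual=N -> ctr[0]=0
Ev 9: PC=2 idx=0 pred=N actual=T -> ctr[0]=1
Ev 10: PC=3 idx=1 pred=N actual=T -> ctr[1]=2
Ev 11: PC=2 idx=0 pred=N actual=T -> ctr[0]=2
Ev 12: PC=2 idx=0 pred=T actual=T -> ctr[0]=3

Answer: N N T N T N T N N N N T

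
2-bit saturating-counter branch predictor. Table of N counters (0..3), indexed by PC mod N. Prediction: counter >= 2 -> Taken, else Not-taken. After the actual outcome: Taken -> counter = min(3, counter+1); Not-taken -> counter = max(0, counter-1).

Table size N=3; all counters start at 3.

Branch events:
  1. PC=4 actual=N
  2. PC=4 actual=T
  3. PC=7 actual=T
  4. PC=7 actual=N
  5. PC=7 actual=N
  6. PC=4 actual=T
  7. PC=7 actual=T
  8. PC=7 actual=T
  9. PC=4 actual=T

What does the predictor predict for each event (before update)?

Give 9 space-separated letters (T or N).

Answer: T T T T T N T T T

Derivation:
Ev 1: PC=4 idx=1 pred=T actual=N -> ctr[1]=2
Ev 2: PC=4 idx=1 pred=T actual=T -> ctr[1]=3
Ev 3: PC=7 idx=1 pred=T actual=T -> ctr[1]=3
Ev 4: PC=7 idx=1 pred=T actual=N -> ctr[1]=2
Ev 5: PC=7 idx=1 pred=T actual=N -> ctr[1]=1
Ev 6: PC=4 idx=1 pred=N actual=T -> ctr[1]=2
Ev 7: PC=7 idx=1 pred=T actual=T -> ctr[1]=3
Ev 8: PC=7 idx=1 pred=T actual=T -> ctr[1]=3
Ev 9: PC=4 idx=1 pred=T actual=T -> ctr[1]=3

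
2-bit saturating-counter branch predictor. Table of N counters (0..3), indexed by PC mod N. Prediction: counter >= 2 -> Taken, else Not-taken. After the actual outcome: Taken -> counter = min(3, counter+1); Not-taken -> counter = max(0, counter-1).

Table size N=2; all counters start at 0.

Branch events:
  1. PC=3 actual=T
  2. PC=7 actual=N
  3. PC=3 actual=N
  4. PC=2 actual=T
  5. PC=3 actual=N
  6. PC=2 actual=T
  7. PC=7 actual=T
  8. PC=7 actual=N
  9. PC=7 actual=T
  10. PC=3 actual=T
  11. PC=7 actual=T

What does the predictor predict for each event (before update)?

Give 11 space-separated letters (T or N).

Ev 1: PC=3 idx=1 pred=N actual=T -> ctr[1]=1
Ev 2: PC=7 idx=1 pred=N actual=N -> ctr[1]=0
Ev 3: PC=3 idx=1 pred=N actual=N -> ctr[1]=0
Ev 4: PC=2 idx=0 pred=N actual=T -> ctr[0]=1
Ev 5: PC=3 idx=1 pred=N actual=N -> ctr[1]=0
Ev 6: PC=2 idx=0 pred=N actual=T -> ctr[0]=2
Ev 7: PC=7 idx=1 pred=N actual=T -> ctr[1]=1
Ev 8: PC=7 idx=1 pred=N actual=N -> ctr[1]=0
Ev 9: PC=7 idx=1 pred=N actual=T -> ctr[1]=1
Ev 10: PC=3 idx=1 pred=N actual=T -> ctr[1]=2
Ev 11: PC=7 idx=1 pred=T actual=T -> ctr[1]=3

Answer: N N N N N N N N N N T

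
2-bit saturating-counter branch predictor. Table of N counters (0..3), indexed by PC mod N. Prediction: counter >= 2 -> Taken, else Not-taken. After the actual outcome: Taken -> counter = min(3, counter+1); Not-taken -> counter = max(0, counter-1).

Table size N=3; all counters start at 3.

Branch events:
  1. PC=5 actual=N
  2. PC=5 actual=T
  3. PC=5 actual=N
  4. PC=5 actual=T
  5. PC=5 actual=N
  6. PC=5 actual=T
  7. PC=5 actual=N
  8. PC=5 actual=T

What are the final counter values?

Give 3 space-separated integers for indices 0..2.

Answer: 3 3 3

Derivation:
Ev 1: PC=5 idx=2 pred=T actual=N -> ctr[2]=2
Ev 2: PC=5 idx=2 pred=T actual=T -> ctr[2]=3
Ev 3: PC=5 idx=2 pred=T actual=N -> ctr[2]=2
Ev 4: PC=5 idx=2 pred=T actual=T -> ctr[2]=3
Ev 5: PC=5 idx=2 pred=T actual=N -> ctr[2]=2
Ev 6: PC=5 idx=2 pred=T actual=T -> ctr[2]=3
Ev 7: PC=5 idx=2 pred=T actual=N -> ctr[2]=2
Ev 8: PC=5 idx=2 pred=T actual=T -> ctr[2]=3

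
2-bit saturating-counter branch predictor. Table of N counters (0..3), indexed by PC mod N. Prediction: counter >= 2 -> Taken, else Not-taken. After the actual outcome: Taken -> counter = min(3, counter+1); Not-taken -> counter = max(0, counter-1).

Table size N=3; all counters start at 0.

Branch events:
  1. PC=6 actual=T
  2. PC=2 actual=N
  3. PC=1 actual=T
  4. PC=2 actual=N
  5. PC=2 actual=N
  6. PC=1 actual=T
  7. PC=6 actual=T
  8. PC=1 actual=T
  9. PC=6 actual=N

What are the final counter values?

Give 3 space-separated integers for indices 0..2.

Answer: 1 3 0

Derivation:
Ev 1: PC=6 idx=0 pred=N actual=T -> ctr[0]=1
Ev 2: PC=2 idx=2 pred=N actual=N -> ctr[2]=0
Ev 3: PC=1 idx=1 pred=N actual=T -> ctr[1]=1
Ev 4: PC=2 idx=2 pred=N actual=N -> ctr[2]=0
Ev 5: PC=2 idx=2 pred=N actual=N -> ctr[2]=0
Ev 6: PC=1 idx=1 pred=N actual=T -> ctr[1]=2
Ev 7: PC=6 idx=0 pred=N actual=T -> ctr[0]=2
Ev 8: PC=1 idx=1 pred=T actual=T -> ctr[1]=3
Ev 9: PC=6 idx=0 pred=T actual=N -> ctr[0]=1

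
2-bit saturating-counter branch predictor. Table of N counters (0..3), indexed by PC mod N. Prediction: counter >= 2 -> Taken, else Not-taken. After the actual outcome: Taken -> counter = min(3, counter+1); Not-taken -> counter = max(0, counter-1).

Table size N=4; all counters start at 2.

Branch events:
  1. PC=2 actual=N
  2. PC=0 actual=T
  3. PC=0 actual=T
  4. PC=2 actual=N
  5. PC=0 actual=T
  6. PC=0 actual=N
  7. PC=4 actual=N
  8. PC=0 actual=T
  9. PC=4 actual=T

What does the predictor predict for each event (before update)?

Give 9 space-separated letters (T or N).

Answer: T T T N T T T N T

Derivation:
Ev 1: PC=2 idx=2 pred=T actual=N -> ctr[2]=1
Ev 2: PC=0 idx=0 pred=T actual=T -> ctr[0]=3
Ev 3: PC=0 idx=0 pred=T actual=T -> ctr[0]=3
Ev 4: PC=2 idx=2 pred=N actual=N -> ctr[2]=0
Ev 5: PC=0 idx=0 pred=T actual=T -> ctr[0]=3
Ev 6: PC=0 idx=0 pred=T actual=N -> ctr[0]=2
Ev 7: PC=4 idx=0 pred=T actual=N -> ctr[0]=1
Ev 8: PC=0 idx=0 pred=N actual=T -> ctr[0]=2
Ev 9: PC=4 idx=0 pred=T actual=T -> ctr[0]=3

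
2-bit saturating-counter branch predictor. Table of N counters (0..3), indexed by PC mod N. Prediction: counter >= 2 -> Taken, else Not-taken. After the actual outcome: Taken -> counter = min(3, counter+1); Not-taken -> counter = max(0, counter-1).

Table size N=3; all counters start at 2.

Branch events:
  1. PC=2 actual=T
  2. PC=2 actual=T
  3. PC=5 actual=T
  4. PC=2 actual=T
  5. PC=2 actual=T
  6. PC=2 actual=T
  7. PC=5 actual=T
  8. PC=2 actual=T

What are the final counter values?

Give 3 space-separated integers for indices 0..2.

Answer: 2 2 3

Derivation:
Ev 1: PC=2 idx=2 pred=T actual=T -> ctr[2]=3
Ev 2: PC=2 idx=2 pred=T actual=T -> ctr[2]=3
Ev 3: PC=5 idx=2 pred=T actual=T -> ctr[2]=3
Ev 4: PC=2 idx=2 pred=T actual=T -> ctr[2]=3
Ev 5: PC=2 idx=2 pred=T actual=T -> ctr[2]=3
Ev 6: PC=2 idx=2 pred=T actual=T -> ctr[2]=3
Ev 7: PC=5 idx=2 pred=T actual=T -> ctr[2]=3
Ev 8: PC=2 idx=2 pred=T actual=T -> ctr[2]=3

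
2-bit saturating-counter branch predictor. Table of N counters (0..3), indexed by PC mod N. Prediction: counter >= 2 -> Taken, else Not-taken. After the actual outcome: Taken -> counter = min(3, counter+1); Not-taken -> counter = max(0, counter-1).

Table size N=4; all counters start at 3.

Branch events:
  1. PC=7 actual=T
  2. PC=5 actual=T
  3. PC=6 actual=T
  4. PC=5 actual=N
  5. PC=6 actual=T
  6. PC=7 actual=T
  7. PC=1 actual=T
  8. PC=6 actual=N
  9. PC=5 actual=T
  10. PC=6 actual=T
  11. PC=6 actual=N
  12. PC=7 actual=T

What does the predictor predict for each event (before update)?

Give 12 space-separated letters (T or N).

Answer: T T T T T T T T T T T T

Derivation:
Ev 1: PC=7 idx=3 pred=T actual=T -> ctr[3]=3
Ev 2: PC=5 idx=1 pred=T actual=T -> ctr[1]=3
Ev 3: PC=6 idx=2 pred=T actual=T -> ctr[2]=3
Ev 4: PC=5 idx=1 pred=T actual=N -> ctr[1]=2
Ev 5: PC=6 idx=2 pred=T actual=T -> ctr[2]=3
Ev 6: PC=7 idx=3 pred=T actual=T -> ctr[3]=3
Ev 7: PC=1 idx=1 pred=T actual=T -> ctr[1]=3
Ev 8: PC=6 idx=2 pred=T actual=N -> ctr[2]=2
Ev 9: PC=5 idx=1 pred=T actual=T -> ctr[1]=3
Ev 10: PC=6 idx=2 pred=T actual=T -> ctr[2]=3
Ev 11: PC=6 idx=2 pred=T actual=N -> ctr[2]=2
Ev 12: PC=7 idx=3 pred=T actual=T -> ctr[3]=3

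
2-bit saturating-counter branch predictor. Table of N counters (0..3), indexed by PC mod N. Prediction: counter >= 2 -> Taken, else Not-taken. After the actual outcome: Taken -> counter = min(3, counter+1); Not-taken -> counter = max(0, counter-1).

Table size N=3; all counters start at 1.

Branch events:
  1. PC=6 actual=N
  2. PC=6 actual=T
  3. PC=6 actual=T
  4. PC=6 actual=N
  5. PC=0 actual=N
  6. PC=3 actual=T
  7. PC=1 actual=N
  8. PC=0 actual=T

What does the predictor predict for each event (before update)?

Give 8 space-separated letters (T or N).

Ev 1: PC=6 idx=0 pred=N actual=N -> ctr[0]=0
Ev 2: PC=6 idx=0 pred=N actual=T -> ctr[0]=1
Ev 3: PC=6 idx=0 pred=N actual=T -> ctr[0]=2
Ev 4: PC=6 idx=0 pred=T actual=N -> ctr[0]=1
Ev 5: PC=0 idx=0 pred=N actual=N -> ctr[0]=0
Ev 6: PC=3 idx=0 pred=N actual=T -> ctr[0]=1
Ev 7: PC=1 idx=1 pred=N actual=N -> ctr[1]=0
Ev 8: PC=0 idx=0 pred=N actual=T -> ctr[0]=2

Answer: N N N T N N N N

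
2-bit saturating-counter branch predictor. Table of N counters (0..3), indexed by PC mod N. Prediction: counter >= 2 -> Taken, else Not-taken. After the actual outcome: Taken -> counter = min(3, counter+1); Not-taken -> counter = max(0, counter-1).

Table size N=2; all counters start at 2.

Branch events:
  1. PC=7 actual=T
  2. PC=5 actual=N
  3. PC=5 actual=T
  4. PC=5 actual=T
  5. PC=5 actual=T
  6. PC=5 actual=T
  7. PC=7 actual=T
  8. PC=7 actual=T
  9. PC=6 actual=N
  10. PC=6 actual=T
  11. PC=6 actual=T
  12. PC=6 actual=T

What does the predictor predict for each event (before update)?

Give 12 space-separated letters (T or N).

Ev 1: PC=7 idx=1 pred=T actual=T -> ctr[1]=3
Ev 2: PC=5 idx=1 pred=T actual=N -> ctr[1]=2
Ev 3: PC=5 idx=1 pred=T actual=T -> ctr[1]=3
Ev 4: PC=5 idx=1 pred=T actual=T -> ctr[1]=3
Ev 5: PC=5 idx=1 pred=T actual=T -> ctr[1]=3
Ev 6: PC=5 idx=1 pred=T actual=T -> ctr[1]=3
Ev 7: PC=7 idx=1 pred=T actual=T -> ctr[1]=3
Ev 8: PC=7 idx=1 pred=T actual=T -> ctr[1]=3
Ev 9: PC=6 idx=0 pred=T actual=N -> ctr[0]=1
Ev 10: PC=6 idx=0 pred=N actual=T -> ctr[0]=2
Ev 11: PC=6 idx=0 pred=T actual=T -> ctr[0]=3
Ev 12: PC=6 idx=0 pred=T actual=T -> ctr[0]=3

Answer: T T T T T T T T T N T T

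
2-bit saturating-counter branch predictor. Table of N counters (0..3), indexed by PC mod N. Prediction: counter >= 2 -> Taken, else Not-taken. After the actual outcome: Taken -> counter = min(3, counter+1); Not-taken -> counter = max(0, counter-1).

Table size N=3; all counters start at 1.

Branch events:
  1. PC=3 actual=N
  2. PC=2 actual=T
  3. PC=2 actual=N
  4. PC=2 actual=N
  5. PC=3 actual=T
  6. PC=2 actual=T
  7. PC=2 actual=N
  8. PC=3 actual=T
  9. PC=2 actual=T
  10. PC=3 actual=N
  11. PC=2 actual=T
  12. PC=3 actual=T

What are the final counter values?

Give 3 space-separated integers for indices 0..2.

Answer: 2 1 2

Derivation:
Ev 1: PC=3 idx=0 pred=N actual=N -> ctr[0]=0
Ev 2: PC=2 idx=2 pred=N actual=T -> ctr[2]=2
Ev 3: PC=2 idx=2 pred=T actual=N -> ctr[2]=1
Ev 4: PC=2 idx=2 pred=N actual=N -> ctr[2]=0
Ev 5: PC=3 idx=0 pred=N actual=T -> ctr[0]=1
Ev 6: PC=2 idx=2 pred=N actual=T -> ctr[2]=1
Ev 7: PC=2 idx=2 pred=N actual=N -> ctr[2]=0
Ev 8: PC=3 idx=0 pred=N actual=T -> ctr[0]=2
Ev 9: PC=2 idx=2 pred=N actual=T -> ctr[2]=1
Ev 10: PC=3 idx=0 pred=T actual=N -> ctr[0]=1
Ev 11: PC=2 idx=2 pred=N actual=T -> ctr[2]=2
Ev 12: PC=3 idx=0 pred=N actual=T -> ctr[0]=2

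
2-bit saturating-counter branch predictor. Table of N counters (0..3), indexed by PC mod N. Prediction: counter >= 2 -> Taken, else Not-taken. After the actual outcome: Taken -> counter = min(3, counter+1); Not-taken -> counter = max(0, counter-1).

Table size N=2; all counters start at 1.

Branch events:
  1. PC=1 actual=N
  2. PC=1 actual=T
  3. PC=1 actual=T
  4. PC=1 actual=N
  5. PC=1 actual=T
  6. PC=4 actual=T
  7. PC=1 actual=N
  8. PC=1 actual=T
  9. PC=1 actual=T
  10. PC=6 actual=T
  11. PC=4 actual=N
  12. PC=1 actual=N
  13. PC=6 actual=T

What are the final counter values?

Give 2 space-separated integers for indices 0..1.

Ev 1: PC=1 idx=1 pred=N actual=N -> ctr[1]=0
Ev 2: PC=1 idx=1 pred=N actual=T -> ctr[1]=1
Ev 3: PC=1 idx=1 pred=N actual=T -> ctr[1]=2
Ev 4: PC=1 idx=1 pred=T actual=N -> ctr[1]=1
Ev 5: PC=1 idx=1 pred=N actual=T -> ctr[1]=2
Ev 6: PC=4 idx=0 pred=N actual=T -> ctr[0]=2
Ev 7: PC=1 idx=1 pred=T actual=N -> ctr[1]=1
Ev 8: PC=1 idx=1 pred=N actual=T -> ctr[1]=2
Ev 9: PC=1 idx=1 pred=T actual=T -> ctr[1]=3
Ev 10: PC=6 idx=0 pred=T actual=T -> ctr[0]=3
Ev 11: PC=4 idx=0 pred=T actual=N -> ctr[0]=2
Ev 12: PC=1 idx=1 pred=T actual=N -> ctr[1]=2
Ev 13: PC=6 idx=0 pred=T actual=T -> ctr[0]=3

Answer: 3 2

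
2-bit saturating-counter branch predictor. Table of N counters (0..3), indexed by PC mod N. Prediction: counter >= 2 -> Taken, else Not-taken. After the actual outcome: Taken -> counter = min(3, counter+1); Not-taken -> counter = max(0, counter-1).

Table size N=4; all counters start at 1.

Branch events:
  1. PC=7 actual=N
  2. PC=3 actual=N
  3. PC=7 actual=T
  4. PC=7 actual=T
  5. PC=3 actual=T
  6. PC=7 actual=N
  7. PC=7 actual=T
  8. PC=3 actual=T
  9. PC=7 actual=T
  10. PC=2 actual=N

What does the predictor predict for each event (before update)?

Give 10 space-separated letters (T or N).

Ev 1: PC=7 idx=3 pred=N actual=N -> ctr[3]=0
Ev 2: PC=3 idx=3 pred=N actual=N -> ctr[3]=0
Ev 3: PC=7 idx=3 pred=N actual=T -> ctr[3]=1
Ev 4: PC=7 idx=3 pred=N actual=T -> ctr[3]=2
Ev 5: PC=3 idx=3 pred=T actual=T -> ctr[3]=3
Ev 6: PC=7 idx=3 pred=T actual=N -> ctr[3]=2
Ev 7: PC=7 idx=3 pred=T actual=T -> ctr[3]=3
Ev 8: PC=3 idx=3 pred=T actual=T -> ctr[3]=3
Ev 9: PC=7 idx=3 pred=T actual=T -> ctr[3]=3
Ev 10: PC=2 idx=2 pred=N actual=N -> ctr[2]=0

Answer: N N N N T T T T T N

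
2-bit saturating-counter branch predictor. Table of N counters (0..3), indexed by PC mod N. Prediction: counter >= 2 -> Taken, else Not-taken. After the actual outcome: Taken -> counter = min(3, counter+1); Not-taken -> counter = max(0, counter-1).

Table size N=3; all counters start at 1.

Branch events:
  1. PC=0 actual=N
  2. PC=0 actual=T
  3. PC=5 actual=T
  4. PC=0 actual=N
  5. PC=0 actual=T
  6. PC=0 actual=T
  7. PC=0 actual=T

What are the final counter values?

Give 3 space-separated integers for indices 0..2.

Ev 1: PC=0 idx=0 pred=N actual=N -> ctr[0]=0
Ev 2: PC=0 idx=0 pred=N actual=T -> ctr[0]=1
Ev 3: PC=5 idx=2 pred=N actual=T -> ctr[2]=2
Ev 4: PC=0 idx=0 pred=N actual=N -> ctr[0]=0
Ev 5: PC=0 idx=0 pred=N actual=T -> ctr[0]=1
Ev 6: PC=0 idx=0 pred=N actual=T -> ctr[0]=2
Ev 7: PC=0 idx=0 pred=T actual=T -> ctr[0]=3

Answer: 3 1 2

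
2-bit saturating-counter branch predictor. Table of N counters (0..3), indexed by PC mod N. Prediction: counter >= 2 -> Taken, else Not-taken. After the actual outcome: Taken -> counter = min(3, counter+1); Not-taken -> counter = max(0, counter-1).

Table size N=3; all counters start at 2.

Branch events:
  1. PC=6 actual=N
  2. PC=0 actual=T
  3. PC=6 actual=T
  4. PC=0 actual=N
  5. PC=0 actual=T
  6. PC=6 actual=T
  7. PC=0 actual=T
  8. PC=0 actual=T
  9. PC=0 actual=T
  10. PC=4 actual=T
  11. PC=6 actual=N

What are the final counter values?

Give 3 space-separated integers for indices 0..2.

Answer: 2 3 2

Derivation:
Ev 1: PC=6 idx=0 pred=T actual=N -> ctr[0]=1
Ev 2: PC=0 idx=0 pred=N actual=T -> ctr[0]=2
Ev 3: PC=6 idx=0 pred=T actual=T -> ctr[0]=3
Ev 4: PC=0 idx=0 pred=T actual=N -> ctr[0]=2
Ev 5: PC=0 idx=0 pred=T actual=T -> ctr[0]=3
Ev 6: PC=6 idx=0 pred=T actual=T -> ctr[0]=3
Ev 7: PC=0 idx=0 pred=T actual=T -> ctr[0]=3
Ev 8: PC=0 idx=0 pred=T actual=T -> ctr[0]=3
Ev 9: PC=0 idx=0 pred=T actual=T -> ctr[0]=3
Ev 10: PC=4 idx=1 pred=T actual=T -> ctr[1]=3
Ev 11: PC=6 idx=0 pred=T actual=N -> ctr[0]=2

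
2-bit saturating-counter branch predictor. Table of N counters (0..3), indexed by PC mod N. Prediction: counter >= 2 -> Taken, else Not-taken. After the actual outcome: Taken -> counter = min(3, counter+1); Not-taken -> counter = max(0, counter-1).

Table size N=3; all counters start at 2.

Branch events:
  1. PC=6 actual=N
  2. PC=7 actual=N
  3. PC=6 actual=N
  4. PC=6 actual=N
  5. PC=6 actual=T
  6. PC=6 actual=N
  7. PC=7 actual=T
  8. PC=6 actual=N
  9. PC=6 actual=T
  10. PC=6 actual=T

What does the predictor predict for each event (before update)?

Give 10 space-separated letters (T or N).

Ev 1: PC=6 idx=0 pred=T actual=N -> ctr[0]=1
Ev 2: PC=7 idx=1 pred=T actual=N -> ctr[1]=1
Ev 3: PC=6 idx=0 pred=N actual=N -> ctr[0]=0
Ev 4: PC=6 idx=0 pred=N actual=N -> ctr[0]=0
Ev 5: PC=6 idx=0 pred=N actual=T -> ctr[0]=1
Ev 6: PC=6 idx=0 pred=N actual=N -> ctr[0]=0
Ev 7: PC=7 idx=1 pred=N actual=T -> ctr[1]=2
Ev 8: PC=6 idx=0 pred=N actual=N -> ctr[0]=0
Ev 9: PC=6 idx=0 pred=N actual=T -> ctr[0]=1
Ev 10: PC=6 idx=0 pred=N actual=T -> ctr[0]=2

Answer: T T N N N N N N N N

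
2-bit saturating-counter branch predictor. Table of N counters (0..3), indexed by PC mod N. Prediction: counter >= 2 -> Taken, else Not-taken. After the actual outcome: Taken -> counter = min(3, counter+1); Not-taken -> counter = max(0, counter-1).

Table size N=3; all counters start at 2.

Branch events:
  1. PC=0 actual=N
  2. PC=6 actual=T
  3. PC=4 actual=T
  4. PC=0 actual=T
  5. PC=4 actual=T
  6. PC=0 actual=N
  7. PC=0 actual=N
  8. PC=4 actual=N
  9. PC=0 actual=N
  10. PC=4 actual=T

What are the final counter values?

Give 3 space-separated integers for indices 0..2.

Ev 1: PC=0 idx=0 pred=T actual=N -> ctr[0]=1
Ev 2: PC=6 idx=0 pred=N actual=T -> ctr[0]=2
Ev 3: PC=4 idx=1 pred=T actual=T -> ctr[1]=3
Ev 4: PC=0 idx=0 pred=T actual=T -> ctr[0]=3
Ev 5: PC=4 idx=1 pred=T actual=T -> ctr[1]=3
Ev 6: PC=0 idx=0 pred=T actual=N -> ctr[0]=2
Ev 7: PC=0 idx=0 pred=T actual=N -> ctr[0]=1
Ev 8: PC=4 idx=1 pred=T actual=N -> ctr[1]=2
Ev 9: PC=0 idx=0 pred=N actual=N -> ctr[0]=0
Ev 10: PC=4 idx=1 pred=T actual=T -> ctr[1]=3

Answer: 0 3 2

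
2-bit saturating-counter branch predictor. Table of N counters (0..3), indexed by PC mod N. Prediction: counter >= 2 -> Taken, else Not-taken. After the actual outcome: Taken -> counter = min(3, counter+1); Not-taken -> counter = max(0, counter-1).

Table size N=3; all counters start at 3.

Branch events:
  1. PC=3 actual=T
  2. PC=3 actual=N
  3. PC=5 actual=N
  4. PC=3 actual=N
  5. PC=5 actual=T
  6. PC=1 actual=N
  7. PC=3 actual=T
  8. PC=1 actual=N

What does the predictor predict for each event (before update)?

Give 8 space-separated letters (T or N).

Ev 1: PC=3 idx=0 pred=T actual=T -> ctr[0]=3
Ev 2: PC=3 idx=0 pred=T actual=N -> ctr[0]=2
Ev 3: PC=5 idx=2 pred=T actual=N -> ctr[2]=2
Ev 4: PC=3 idx=0 pred=T actual=N -> ctr[0]=1
Ev 5: PC=5 idx=2 pred=T actual=T -> ctr[2]=3
Ev 6: PC=1 idx=1 pred=T actual=N -> ctr[1]=2
Ev 7: PC=3 idx=0 pred=N actual=T -> ctr[0]=2
Ev 8: PC=1 idx=1 pred=T actual=N -> ctr[1]=1

Answer: T T T T T T N T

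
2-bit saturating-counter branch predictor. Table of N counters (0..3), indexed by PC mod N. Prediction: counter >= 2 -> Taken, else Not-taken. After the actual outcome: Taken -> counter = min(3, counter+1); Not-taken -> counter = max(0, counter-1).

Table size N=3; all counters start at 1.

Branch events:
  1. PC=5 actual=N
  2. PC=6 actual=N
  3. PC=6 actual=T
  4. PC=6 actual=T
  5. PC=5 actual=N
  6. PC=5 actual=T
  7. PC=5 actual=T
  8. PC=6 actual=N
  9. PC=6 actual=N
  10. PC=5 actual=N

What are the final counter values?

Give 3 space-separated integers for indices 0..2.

Ev 1: PC=5 idx=2 pred=N actual=N -> ctr[2]=0
Ev 2: PC=6 idx=0 pred=N actual=N -> ctr[0]=0
Ev 3: PC=6 idx=0 pred=N actual=T -> ctr[0]=1
Ev 4: PC=6 idx=0 pred=N actual=T -> ctr[0]=2
Ev 5: PC=5 idx=2 pred=N actual=N -> ctr[2]=0
Ev 6: PC=5 idx=2 pred=N actual=T -> ctr[2]=1
Ev 7: PC=5 idx=2 pred=N actual=T -> ctr[2]=2
Ev 8: PC=6 idx=0 pred=T actual=N -> ctr[0]=1
Ev 9: PC=6 idx=0 pred=N actual=N -> ctr[0]=0
Ev 10: PC=5 idx=2 pred=T actual=N -> ctr[2]=1

Answer: 0 1 1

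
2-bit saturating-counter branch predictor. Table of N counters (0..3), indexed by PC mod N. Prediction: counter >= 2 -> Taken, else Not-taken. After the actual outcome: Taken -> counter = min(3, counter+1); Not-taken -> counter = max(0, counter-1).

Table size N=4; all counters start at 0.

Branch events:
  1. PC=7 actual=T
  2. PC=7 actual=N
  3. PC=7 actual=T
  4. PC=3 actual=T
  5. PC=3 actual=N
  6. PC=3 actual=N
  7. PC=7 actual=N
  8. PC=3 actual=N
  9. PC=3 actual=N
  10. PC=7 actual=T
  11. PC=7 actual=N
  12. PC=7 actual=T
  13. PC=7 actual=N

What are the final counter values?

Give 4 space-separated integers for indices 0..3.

Ev 1: PC=7 idx=3 pred=N actual=T -> ctr[3]=1
Ev 2: PC=7 idx=3 pred=N actual=N -> ctr[3]=0
Ev 3: PC=7 idx=3 pred=N actual=T -> ctr[3]=1
Ev 4: PC=3 idx=3 pred=N actual=T -> ctr[3]=2
Ev 5: PC=3 idx=3 pred=T actual=N -> ctr[3]=1
Ev 6: PC=3 idx=3 pred=N actual=N -> ctr[3]=0
Ev 7: PC=7 idx=3 pred=N actual=N -> ctr[3]=0
Ev 8: PC=3 idx=3 pred=N actual=N -> ctr[3]=0
Ev 9: PC=3 idx=3 pred=N actual=N -> ctr[3]=0
Ev 10: PC=7 idx=3 pred=N actual=T -> ctr[3]=1
Ev 11: PC=7 idx=3 pred=N actual=N -> ctr[3]=0
Ev 12: PC=7 idx=3 pred=N actual=T -> ctr[3]=1
Ev 13: PC=7 idx=3 pred=N actual=N -> ctr[3]=0

Answer: 0 0 0 0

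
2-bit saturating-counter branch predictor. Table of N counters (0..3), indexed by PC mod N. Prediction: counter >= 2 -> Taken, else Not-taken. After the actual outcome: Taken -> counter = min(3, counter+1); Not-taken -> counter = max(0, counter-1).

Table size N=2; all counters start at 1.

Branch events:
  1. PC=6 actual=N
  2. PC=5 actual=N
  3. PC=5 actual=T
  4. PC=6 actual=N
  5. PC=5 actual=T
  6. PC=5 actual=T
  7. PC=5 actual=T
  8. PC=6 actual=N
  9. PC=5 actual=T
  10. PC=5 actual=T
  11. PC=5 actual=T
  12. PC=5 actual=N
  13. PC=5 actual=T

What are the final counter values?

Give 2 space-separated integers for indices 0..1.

Ev 1: PC=6 idx=0 pred=N actual=N -> ctr[0]=0
Ev 2: PC=5 idx=1 pred=N actual=N -> ctr[1]=0
Ev 3: PC=5 idx=1 pred=N actual=T -> ctr[1]=1
Ev 4: PC=6 idx=0 pred=N actual=N -> ctr[0]=0
Ev 5: PC=5 idx=1 pred=N actual=T -> ctr[1]=2
Ev 6: PC=5 idx=1 pred=T actual=T -> ctr[1]=3
Ev 7: PC=5 idx=1 pred=T actual=T -> ctr[1]=3
Ev 8: PC=6 idx=0 pred=N actual=N -> ctr[0]=0
Ev 9: PC=5 idx=1 pred=T actual=T -> ctr[1]=3
Ev 10: PC=5 idx=1 pred=T actual=T -> ctr[1]=3
Ev 11: PC=5 idx=1 pred=T actual=T -> ctr[1]=3
Ev 12: PC=5 idx=1 pred=T actual=N -> ctr[1]=2
Ev 13: PC=5 idx=1 pred=T actual=T -> ctr[1]=3

Answer: 0 3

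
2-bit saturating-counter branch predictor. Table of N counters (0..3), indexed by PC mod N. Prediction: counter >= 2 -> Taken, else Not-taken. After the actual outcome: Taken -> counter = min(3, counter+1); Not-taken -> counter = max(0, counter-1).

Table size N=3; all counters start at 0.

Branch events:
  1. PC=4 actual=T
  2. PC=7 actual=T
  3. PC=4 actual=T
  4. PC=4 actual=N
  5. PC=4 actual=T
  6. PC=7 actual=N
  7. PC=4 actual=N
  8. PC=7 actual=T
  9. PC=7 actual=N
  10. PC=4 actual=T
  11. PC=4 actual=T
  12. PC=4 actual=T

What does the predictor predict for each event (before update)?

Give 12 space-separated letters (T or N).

Answer: N N T T T T T N T N T T

Derivation:
Ev 1: PC=4 idx=1 pred=N actual=T -> ctr[1]=1
Ev 2: PC=7 idx=1 pred=N actual=T -> ctr[1]=2
Ev 3: PC=4 idx=1 pred=T actual=T -> ctr[1]=3
Ev 4: PC=4 idx=1 pred=T actual=N -> ctr[1]=2
Ev 5: PC=4 idx=1 pred=T actual=T -> ctr[1]=3
Ev 6: PC=7 idx=1 pred=T actual=N -> ctr[1]=2
Ev 7: PC=4 idx=1 pred=T actual=N -> ctr[1]=1
Ev 8: PC=7 idx=1 pred=N actual=T -> ctr[1]=2
Ev 9: PC=7 idx=1 pred=T actual=N -> ctr[1]=1
Ev 10: PC=4 idx=1 pred=N actual=T -> ctr[1]=2
Ev 11: PC=4 idx=1 pred=T actual=T -> ctr[1]=3
Ev 12: PC=4 idx=1 pred=T actual=T -> ctr[1]=3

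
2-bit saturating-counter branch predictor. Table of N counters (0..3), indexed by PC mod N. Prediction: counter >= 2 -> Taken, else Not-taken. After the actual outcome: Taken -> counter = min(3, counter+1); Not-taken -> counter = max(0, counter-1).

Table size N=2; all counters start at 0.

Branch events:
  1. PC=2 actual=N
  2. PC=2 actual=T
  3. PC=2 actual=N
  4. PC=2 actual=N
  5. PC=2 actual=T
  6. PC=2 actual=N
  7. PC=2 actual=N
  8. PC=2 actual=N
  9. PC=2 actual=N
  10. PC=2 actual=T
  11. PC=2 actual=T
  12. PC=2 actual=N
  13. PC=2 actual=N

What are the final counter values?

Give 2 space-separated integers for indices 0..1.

Ev 1: PC=2 idx=0 pred=N actual=N -> ctr[0]=0
Ev 2: PC=2 idx=0 pred=N actual=T -> ctr[0]=1
Ev 3: PC=2 idx=0 pred=N actual=N -> ctr[0]=0
Ev 4: PC=2 idx=0 pred=N actual=N -> ctr[0]=0
Ev 5: PC=2 idx=0 pred=N actual=T -> ctr[0]=1
Ev 6: PC=2 idx=0 pred=N actual=N -> ctr[0]=0
Ev 7: PC=2 idx=0 pred=N actual=N -> ctr[0]=0
Ev 8: PC=2 idx=0 pred=N actual=N -> ctr[0]=0
Ev 9: PC=2 idx=0 pred=N actual=N -> ctr[0]=0
Ev 10: PC=2 idx=0 pred=N actual=T -> ctr[0]=1
Ev 11: PC=2 idx=0 pred=N actual=T -> ctr[0]=2
Ev 12: PC=2 idx=0 pred=T actual=N -> ctr[0]=1
Ev 13: PC=2 idx=0 pred=N actual=N -> ctr[0]=0

Answer: 0 0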